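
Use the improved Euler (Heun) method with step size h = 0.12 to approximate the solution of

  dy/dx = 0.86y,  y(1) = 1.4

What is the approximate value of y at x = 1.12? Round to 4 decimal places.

1.5519

Heun: k1 = f(x_n, y_n); k2 = f(x_n + h, y_n + h·k1); y_{n+1} = y_n + (h/2)·(k1 + k2).
x=1.000000, y=1.400000:
  k1 = f(1.000000, 1.400000) = 1.204000
  k2 = f(1.120000, 1.544480) = 1.328253
  y ← 1.400000 + (0.12/2)·(1.204000 + 1.328253) = 1.551935
y(1.12) ≈ 1.5519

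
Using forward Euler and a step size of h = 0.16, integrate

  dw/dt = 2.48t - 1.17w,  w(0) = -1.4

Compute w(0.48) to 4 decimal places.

Euler: w_{n+1} = w_n + h·f(t_n, w_n).
t=0.000000, w=-1.400000: f=1.638000 → w ← -1.400000 + 0.16·1.638000 = -1.137920
t=0.160000, w=-1.137920: f=1.728166 → w ← -1.137920 + 0.16·1.728166 = -0.861413
t=0.320000, w=-0.861413: f=1.801454 → w ← -0.861413 + 0.16·1.801454 = -0.573181
w(0.48) ≈ -0.5732

-0.5732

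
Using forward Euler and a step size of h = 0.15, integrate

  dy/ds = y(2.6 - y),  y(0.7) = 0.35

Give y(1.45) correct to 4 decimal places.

Euler: y_{n+1} = y_n + h·f(s_n, y_n).
s=0.700000, y=0.350000: f=0.787500 → y ← 0.350000 + 0.15·0.787500 = 0.468125
s=0.850000, y=0.468125: f=0.997984 → y ← 0.468125 + 0.15·0.997984 = 0.617823
s=1.000000, y=0.617823: f=1.224634 → y ← 0.617823 + 0.15·1.224634 = 0.801518
s=1.150000, y=0.801518: f=1.441515 → y ← 0.801518 + 0.15·1.441515 = 1.017745
s=1.300000, y=1.017745: f=1.610332 → y ← 1.017745 + 0.15·1.610332 = 1.259295
y(1.45) ≈ 1.2593

1.2593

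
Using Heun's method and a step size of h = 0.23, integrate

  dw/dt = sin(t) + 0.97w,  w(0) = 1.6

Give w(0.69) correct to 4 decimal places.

3.3901

Heun: k1 = f(t_n, w_n); k2 = f(t_n + h, w_n + h·k1); w_{n+1} = w_n + (h/2)·(k1 + k2).
t=0.000000, w=1.600000:
  k1 = f(0.000000, 1.600000) = 1.552000
  k2 = f(0.230000, 1.956960) = 2.126229
  w ← 1.600000 + (0.23/2)·(1.552000 + 2.126229) = 2.022996
t=0.230000, w=2.022996:
  k1 = f(0.230000, 2.022996) = 2.190284
  k2 = f(0.460000, 2.526762) = 2.894907
  w ← 2.022996 + (0.23/2)·(2.190284 + 2.894907) = 2.607793
t=0.460000, w=2.607793:
  k1 = f(0.460000, 2.607793) = 2.973508
  k2 = f(0.690000, 3.291700) = 3.829486
  w ← 2.607793 + (0.23/2)·(2.973508 + 3.829486) = 3.390138
w(0.69) ≈ 3.3901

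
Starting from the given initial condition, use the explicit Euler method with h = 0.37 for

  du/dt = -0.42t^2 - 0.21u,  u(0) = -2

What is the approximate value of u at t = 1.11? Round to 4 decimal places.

Euler: u_{n+1} = u_n + h·f(t_n, u_n).
t=0.000000, u=-2.000000: f=0.420000 → u ← -2.000000 + 0.37·0.420000 = -1.844600
t=0.370000, u=-1.844600: f=0.329868 → u ← -1.844600 + 0.37·0.329868 = -1.722549
t=0.740000, u=-1.722549: f=0.131743 → u ← -1.722549 + 0.37·0.131743 = -1.673804
u(1.11) ≈ -1.6738

-1.6738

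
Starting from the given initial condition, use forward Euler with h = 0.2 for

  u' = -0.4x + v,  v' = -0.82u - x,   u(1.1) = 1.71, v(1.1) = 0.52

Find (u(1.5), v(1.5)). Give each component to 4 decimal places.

1.6259, -0.5235

Euler on (u,v): u_{n+1} = u_n + h·u', v_{n+1} = v_n + h·v'.
1.100000: (1.710000, 0.520000); f=(0.080000, -2.502200) → (1.726000, 0.019560)
1.300000: (1.726000, 0.019560); f=(-0.500440, -2.715320) → (1.625912, -0.523504)
(u(1.5), v(1.5)) ≈ (1.6259, -0.5235)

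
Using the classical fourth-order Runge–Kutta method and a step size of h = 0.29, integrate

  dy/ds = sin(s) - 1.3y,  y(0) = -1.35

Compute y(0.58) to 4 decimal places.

RK4: k1 = f(s_n, y_n); k2 = f(s_n + h/2, y_n + (h/2)·k1); k3 = f(s_n + h/2, y_n + (h/2)·k2); k4 = f(s_n + h, y_n + h·k3); y_{n+1} = y_n + (h/6)·(k1 + 2k2 + 2k3 + k4).
s=0.000000, y=-1.350000:
  k1 = f(0.000000, -1.350000) = 1.755000
  k2 = f(0.145000, -1.095525) = 1.568675
  k3 = f(0.145000, -1.122542) = 1.603797
  k4 = f(0.290000, -0.884899) = 1.436321
  y ← -1.350000 + (0.29/6)·(k1 + 2k2 + 2k3 + k4) = -0.889081
s=0.290000, y=-0.889081:
  k1 = f(0.290000, -0.889081) = 1.441757
  k2 = f(0.435000, -0.680026) = 1.305444
  k3 = f(0.435000, -0.699791) = 1.331139
  k4 = f(0.580000, -0.503050) = 1.201989
  y ← -0.889081 + (0.29/6)·(k1 + 2k2 + 2k3 + k4) = -0.506430
y(0.58) ≈ -0.5064

-0.5064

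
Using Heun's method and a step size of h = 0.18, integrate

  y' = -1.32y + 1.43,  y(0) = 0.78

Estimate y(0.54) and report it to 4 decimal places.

0.9334

Heun: k1 = f(s_n, y_n); k2 = f(s_n + h, y_n + h·k1); y_{n+1} = y_n + (h/2)·(k1 + k2).
s=0.000000, y=0.780000:
  k1 = f(0.000000, 0.780000) = 0.400400
  k2 = f(0.180000, 0.852072) = 0.305265
  y ← 0.780000 + (0.18/2)·(0.400400 + 0.305265) = 0.843510
s=0.180000, y=0.843510:
  k1 = f(0.180000, 0.843510) = 0.316567
  k2 = f(0.360000, 0.900492) = 0.241351
  y ← 0.843510 + (0.18/2)·(0.316567 + 0.241351) = 0.893722
s=0.360000, y=0.893722:
  k1 = f(0.360000, 0.893722) = 0.250286
  k2 = f(0.540000, 0.938774) = 0.190818
  y ← 0.893722 + (0.18/2)·(0.250286 + 0.190818) = 0.933422
y(0.54) ≈ 0.9334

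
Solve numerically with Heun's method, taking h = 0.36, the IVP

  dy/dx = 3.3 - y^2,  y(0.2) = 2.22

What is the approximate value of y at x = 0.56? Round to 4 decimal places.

2.0404

Heun: k1 = f(x_n, y_n); k2 = f(x_n + h, y_n + h·k1); y_{n+1} = y_n + (h/2)·(k1 + k2).
x=0.200000, y=2.220000:
  k1 = f(0.200000, 2.220000) = -1.628400
  k2 = f(0.560000, 1.633776) = 0.630776
  y ← 2.220000 + (0.36/2)·(-1.628400 + 0.630776) = 2.040428
y(0.56) ≈ 2.0404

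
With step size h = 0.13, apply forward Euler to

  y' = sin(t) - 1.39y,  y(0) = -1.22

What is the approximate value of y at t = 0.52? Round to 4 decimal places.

-0.4616

Euler: y_{n+1} = y_n + h·f(t_n, y_n).
t=0.000000, y=-1.220000: f=1.695800 → y ← -1.220000 + 0.13·1.695800 = -0.999546
t=0.130000, y=-0.999546: f=1.519003 → y ← -0.999546 + 0.13·1.519003 = -0.802076
t=0.260000, y=-0.802076: f=1.371966 → y ← -0.802076 + 0.13·1.371966 = -0.623720
t=0.390000, y=-0.623720: f=1.247159 → y ← -0.623720 + 0.13·1.247159 = -0.461589
y(0.52) ≈ -0.4616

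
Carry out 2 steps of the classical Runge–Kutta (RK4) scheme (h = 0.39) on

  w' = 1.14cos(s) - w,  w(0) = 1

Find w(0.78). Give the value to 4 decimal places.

RK4: k1 = f(s_n, w_n); k2 = f(s_n + h/2, w_n + (h/2)·k1); k3 = f(s_n + h/2, w_n + (h/2)·k2); k4 = f(s_n + h, w_n + h·k3); w_{n+1} = w_n + (h/6)·(k1 + 2k2 + 2k3 + k4).
s=0.000000, w=1.000000:
  k1 = f(0.000000, 1.000000) = 0.140000
  k2 = f(0.195000, 1.027300) = 0.091094
  k3 = f(0.195000, 1.017763) = 0.100631
  k4 = f(0.390000, 1.039246) = 0.015150
  w ← 1.000000 + (0.39/6)·(k1 + 2k2 + 2k3 + k4) = 1.035009
s=0.390000, w=1.035009:
  k1 = f(0.390000, 1.035009) = 0.019387
  k2 = f(0.585000, 1.038790) = -0.088358
  k3 = f(0.585000, 1.017779) = -0.067348
  k4 = f(0.780000, 1.008744) = -0.198302
  w ← 1.035009 + (0.39/6)·(k1 + 2k2 + 2k3 + k4) = 1.003138
w(0.78) ≈ 1.0031

1.0031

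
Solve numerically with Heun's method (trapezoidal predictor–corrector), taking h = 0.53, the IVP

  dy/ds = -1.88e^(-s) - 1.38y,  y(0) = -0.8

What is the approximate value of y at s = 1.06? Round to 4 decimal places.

-0.7102

Heun: k1 = f(s_n, y_n); k2 = f(s_n + h, y_n + h·k1); y_{n+1} = y_n + (h/2)·(k1 + k2).
s=0.000000, y=-0.800000:
  k1 = f(0.000000, -0.800000) = -0.776000
  k2 = f(0.530000, -1.211280) = 0.564989
  y ← -0.800000 + (0.53/2)·(-0.776000 + 0.564989) = -0.855918
s=0.530000, y=-0.855918:
  k1 = f(0.530000, -0.855918) = 0.074589
  k2 = f(1.060000, -0.816386) = 0.475275
  y ← -0.855918 + (0.53/2)·(0.074589 + 0.475275) = -0.710204
y(1.06) ≈ -0.7102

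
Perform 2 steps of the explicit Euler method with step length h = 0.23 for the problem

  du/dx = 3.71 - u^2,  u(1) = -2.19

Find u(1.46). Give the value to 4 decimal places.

Euler: u_{n+1} = u_n + h·f(x_n, u_n).
x=1.000000, u=-2.190000: f=-1.086100 → u ← -2.190000 + 0.23·(-1.086100) = -2.439803
x=1.230000, u=-2.439803: f=-2.242639 → u ← -2.439803 + 0.23·(-2.242639) = -2.955610
u(1.46) ≈ -2.9556

-2.9556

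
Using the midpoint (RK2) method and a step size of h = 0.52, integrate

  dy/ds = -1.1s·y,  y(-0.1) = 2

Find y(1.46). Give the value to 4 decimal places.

Midpoint: k1 = f(s_n, y_n); k2 = f(s_n + h/2, y_n + (h/2)·k1); y_{n+1} = y_n + h·k2.
s=-0.100000, y=2.000000:
  k1 = f(-0.100000, 2.000000) = 0.220000
  k2 = f(0.160000, 2.057200) = -0.362067
  y ← 2.000000 + 0.52·(-0.362067) = 1.811725
s=0.420000, y=1.811725:
  k1 = f(0.420000, 1.811725) = -0.837017
  k2 = f(0.680000, 1.594101) = -1.192387
  y ← 1.811725 + 0.52·(-1.192387) = 1.191684
s=0.940000, y=1.191684:
  k1 = f(0.940000, 1.191684) = -1.232201
  k2 = f(1.200000, 0.871311) = -1.150131
  y ← 1.191684 + 0.52·(-1.150131) = 0.593616
y(1.46) ≈ 0.5936

0.5936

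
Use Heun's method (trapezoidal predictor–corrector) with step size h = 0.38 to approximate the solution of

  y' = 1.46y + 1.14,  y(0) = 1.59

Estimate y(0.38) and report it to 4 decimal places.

3.2702

Heun: k1 = f(s_n, y_n); k2 = f(s_n + h, y_n + h·k1); y_{n+1} = y_n + (h/2)·(k1 + k2).
s=0.000000, y=1.590000:
  k1 = f(0.000000, 1.590000) = 3.461400
  k2 = f(0.380000, 2.905332) = 5.381785
  y ← 1.590000 + (0.38/2)·(3.461400 + 5.381785) = 3.270205
y(0.38) ≈ 3.2702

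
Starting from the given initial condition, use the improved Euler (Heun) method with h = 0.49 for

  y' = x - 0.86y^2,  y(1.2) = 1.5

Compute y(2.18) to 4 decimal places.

1.5521

Heun: k1 = f(x_n, y_n); k2 = f(x_n + h, y_n + h·k1); y_{n+1} = y_n + (h/2)·(k1 + k2).
x=1.200000, y=1.500000:
  k1 = f(1.200000, 1.500000) = -0.735000
  k2 = f(1.690000, 1.139850) = 0.572638
  y ← 1.500000 + (0.49/2)·(-0.735000 + 0.572638) = 1.460221
x=1.690000, y=1.460221:
  k1 = f(1.690000, 1.460221) = -0.143732
  k2 = f(2.180000, 1.389793) = 0.518890
  y ← 1.460221 + (0.49/2)·(-0.143732 + 0.518890) = 1.552135
y(2.18) ≈ 1.5521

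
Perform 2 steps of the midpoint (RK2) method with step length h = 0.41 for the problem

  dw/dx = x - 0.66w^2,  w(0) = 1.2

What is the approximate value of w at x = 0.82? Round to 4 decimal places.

Midpoint: k1 = f(x_n, w_n); k2 = f(x_n + h/2, w_n + (h/2)·k1); w_{n+1} = w_n + h·k2.
x=0.000000, w=1.200000:
  k1 = f(0.000000, 1.200000) = -0.950400
  k2 = f(0.205000, 1.005168) = -0.461839
  w ← 1.200000 + 0.41·(-0.461839) = 1.010646
x=0.410000, w=1.010646:
  k1 = f(0.410000, 1.010646) = -0.264127
  k2 = f(0.615000, 0.956500) = 0.011171
  w ← 1.010646 + 0.41·0.011171 = 1.015226
w(0.82) ≈ 1.0152

1.0152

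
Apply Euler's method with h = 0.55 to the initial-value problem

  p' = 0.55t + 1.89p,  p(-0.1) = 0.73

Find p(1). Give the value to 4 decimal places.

Euler: p_{n+1} = p_n + h·f(t_n, p_n).
t=-0.100000, p=0.730000: f=1.324700 → p ← 0.730000 + 0.55·1.324700 = 1.458585
t=0.450000, p=1.458585: f=3.004226 → p ← 1.458585 + 0.55·3.004226 = 3.110909
p(1) ≈ 3.1109

3.1109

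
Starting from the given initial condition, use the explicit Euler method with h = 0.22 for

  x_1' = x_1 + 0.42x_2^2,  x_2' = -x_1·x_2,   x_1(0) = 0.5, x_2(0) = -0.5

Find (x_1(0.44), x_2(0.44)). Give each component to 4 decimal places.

0.7907, -0.3830

Euler on (x_1,x_2): x_1_{n+1} = x_1_n + h·x_1', x_2_{n+1} = x_2_n + h·x_2'.
0.000000: (0.500000, -0.500000); f=(0.605000, 0.250000) → (0.633100, -0.445000)
0.220000: (0.633100, -0.445000); f=(0.716271, 0.281730) → (0.790680, -0.383020)
(x_1(0.44), x_2(0.44)) ≈ (0.7907, -0.3830)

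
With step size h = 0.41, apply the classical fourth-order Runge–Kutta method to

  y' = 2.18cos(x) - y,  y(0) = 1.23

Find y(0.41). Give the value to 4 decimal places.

1.5269

RK4: k1 = f(x_n, y_n); k2 = f(x_n + h/2, y_n + (h/2)·k1); k3 = f(x_n + h/2, y_n + (h/2)·k2); k4 = f(x_n + h, y_n + h·k3); y_{n+1} = y_n + (h/6)·(k1 + 2k2 + 2k3 + k4).
x=0.000000, y=1.230000:
  k1 = f(0.000000, 1.230000) = 0.950000
  k2 = f(0.205000, 1.424750) = 0.709603
  k3 = f(0.205000, 1.375469) = 0.758884
  k4 = f(0.410000, 1.541143) = 0.458181
  y ← 1.230000 + (0.41/6)·(k1 + 2k2 + 2k3 + k4) = 1.526919
y(0.41) ≈ 1.5269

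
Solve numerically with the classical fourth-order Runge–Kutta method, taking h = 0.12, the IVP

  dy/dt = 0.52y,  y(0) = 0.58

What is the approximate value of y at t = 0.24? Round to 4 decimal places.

0.6571

RK4: k1 = f(t_n, y_n); k2 = f(t_n + h/2, y_n + (h/2)·k1); k3 = f(t_n + h/2, y_n + (h/2)·k2); k4 = f(t_n + h, y_n + h·k3); y_{n+1} = y_n + (h/6)·(k1 + 2k2 + 2k3 + k4).
t=0.000000, y=0.580000:
  k1 = f(0.000000, 0.580000) = 0.301600
  k2 = f(0.060000, 0.598096) = 0.311010
  k3 = f(0.060000, 0.598661) = 0.311304
  k4 = f(0.120000, 0.617356) = 0.321025
  y ← 0.580000 + (0.12/6)·(k1 + 2k2 + 2k3 + k4) = 0.617345
t=0.120000, y=0.617345:
  k1 = f(0.120000, 0.617345) = 0.321019
  k2 = f(0.180000, 0.636606) = 0.331035
  k3 = f(0.180000, 0.637207) = 0.331348
  k4 = f(0.240000, 0.657107) = 0.341696
  y ← 0.617345 + (0.12/6)·(k1 + 2k2 + 2k3 + k4) = 0.657095
y(0.24) ≈ 0.6571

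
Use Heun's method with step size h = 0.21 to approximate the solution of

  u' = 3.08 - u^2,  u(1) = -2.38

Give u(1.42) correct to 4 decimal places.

Heun: k1 = f(x_n, u_n); k2 = f(x_n + h, u_n + h·k1); u_{n+1} = u_n + (h/2)·(k1 + k2).
x=1.000000, u=-2.380000:
  k1 = f(1.000000, -2.380000) = -2.584400
  k2 = f(1.210000, -2.922724) = -5.462316
  u ← -2.380000 + (0.21/2)·(-2.584400 + (-5.462316)) = -3.224905
x=1.210000, u=-3.224905:
  k1 = f(1.210000, -3.224905) = -7.320013
  k2 = f(1.420000, -4.762108) = -19.597672
  u ← -3.224905 + (0.21/2)·(-7.320013 + (-19.597672)) = -6.051262
u(1.42) ≈ -6.0513

-6.0513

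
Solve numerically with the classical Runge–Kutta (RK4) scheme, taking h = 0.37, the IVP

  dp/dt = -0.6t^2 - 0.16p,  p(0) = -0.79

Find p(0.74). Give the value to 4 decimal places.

RK4: k1 = f(t_n, p_n); k2 = f(t_n + h/2, p_n + (h/2)·k1); k3 = f(t_n + h/2, p_n + (h/2)·k2); k4 = f(t_n + h, p_n + h·k3); p_{n+1} = p_n + (h/6)·(k1 + 2k2 + 2k3 + k4).
t=0.000000, p=-0.790000:
  k1 = f(0.000000, -0.790000) = 0.126400
  k2 = f(0.185000, -0.766616) = 0.102124
  k3 = f(0.185000, -0.771107) = 0.102842
  k4 = f(0.370000, -0.751948) = 0.038172
  p ← -0.790000 + (0.37/6)·(k1 + 2k2 + 2k3 + k4) = -0.754572
t=0.370000, p=-0.754572:
  k1 = f(0.370000, -0.754572) = 0.038592
  k2 = f(0.555000, -0.747433) = -0.065226
  k3 = f(0.555000, -0.766639) = -0.062153
  k4 = f(0.740000, -0.777569) = -0.204149
  p ← -0.754572 + (0.37/6)·(k1 + 2k2 + 2k3 + k4) = -0.780492
p(0.74) ≈ -0.7805

-0.7805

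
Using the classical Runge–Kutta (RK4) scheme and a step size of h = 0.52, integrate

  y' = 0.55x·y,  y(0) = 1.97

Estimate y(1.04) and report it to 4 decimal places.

2.6524

RK4: k1 = f(x_n, y_n); k2 = f(x_n + h/2, y_n + (h/2)·k1); k3 = f(x_n + h/2, y_n + (h/2)·k2); k4 = f(x_n + h, y_n + h·k3); y_{n+1} = y_n + (h/6)·(k1 + 2k2 + 2k3 + k4).
x=0.000000, y=1.970000:
  k1 = f(0.000000, 1.970000) = 0.000000
  k2 = f(0.260000, 1.970000) = 0.281710
  k3 = f(0.260000, 2.043245) = 0.292184
  k4 = f(0.520000, 2.121936) = 0.606874
  y ← 1.970000 + (0.52/6)·(k1 + 2k2 + 2k3 + k4) = 2.122071
x=0.520000, y=2.122071:
  k1 = f(0.520000, 2.122071) = 0.606912
  k2 = f(0.780000, 2.279868) = 0.978063
  k3 = f(0.780000, 2.376367) = 1.019461
  k4 = f(1.040000, 2.652191) = 1.517053
  y ← 2.122071 + (0.52/6)·(k1 + 2k2 + 2k3 + k4) = 2.652385
y(1.04) ≈ 2.6524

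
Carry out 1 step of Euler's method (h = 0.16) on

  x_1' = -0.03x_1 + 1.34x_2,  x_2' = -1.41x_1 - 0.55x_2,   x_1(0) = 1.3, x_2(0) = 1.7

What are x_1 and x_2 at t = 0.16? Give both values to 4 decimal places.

1.6582, 1.2571

Euler on (x_1,x_2): x_1_{n+1} = x_1_n + h·x_1', x_2_{n+1} = x_2_n + h·x_2'.
0.000000: (1.300000, 1.700000); f=(2.239000, -2.768000) → (1.658240, 1.257120)
(x_1(0.16), x_2(0.16)) ≈ (1.6582, 1.2571)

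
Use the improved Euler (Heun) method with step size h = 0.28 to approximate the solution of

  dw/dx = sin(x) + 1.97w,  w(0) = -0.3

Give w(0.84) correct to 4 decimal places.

-0.9227

Heun: k1 = f(x_n, w_n); k2 = f(x_n + h, w_n + h·k1); w_{n+1} = w_n + (h/2)·(k1 + k2).
x=0.000000, w=-0.300000:
  k1 = f(0.000000, -0.300000) = -0.591000
  k2 = f(0.280000, -0.465480) = -0.640640
  w ← -0.300000 + (0.28/2)·(-0.591000 + (-0.640640)) = -0.472430
x=0.280000, w=-0.472430:
  k1 = f(0.280000, -0.472430) = -0.654331
  k2 = f(0.560000, -0.655642) = -0.760429
  w ← -0.472430 + (0.28/2)·(-0.654331 + (-0.760429)) = -0.670496
x=0.560000, w=-0.670496:
  k1 = f(0.560000, -0.670496) = -0.789691
  k2 = f(0.840000, -0.891609) = -1.011827
  w ← -0.670496 + (0.28/2)·(-0.789691 + (-1.011827)) = -0.922708
w(0.84) ≈ -0.9227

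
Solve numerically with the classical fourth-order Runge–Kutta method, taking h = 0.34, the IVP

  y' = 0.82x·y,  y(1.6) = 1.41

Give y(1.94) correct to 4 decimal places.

RK4: k1 = f(x_n, y_n); k2 = f(x_n + h/2, y_n + (h/2)·k1); k3 = f(x_n + h/2, y_n + (h/2)·k2); k4 = f(x_n + h, y_n + h·k3); y_{n+1} = y_n + (h/6)·(k1 + 2k2 + 2k3 + k4).
x=1.600000, y=1.410000:
  k1 = f(1.600000, 1.410000) = 1.849920
  k2 = f(1.770000, 1.724486) = 2.502920
  k3 = f(1.770000, 1.835496) = 2.664039
  k4 = f(1.940000, 2.315773) = 3.683932
  y ← 1.410000 + (0.34/6)·(k1 + 2k2 + 2k3 + k4) = 2.309174
y(1.94) ≈ 2.3092

2.3092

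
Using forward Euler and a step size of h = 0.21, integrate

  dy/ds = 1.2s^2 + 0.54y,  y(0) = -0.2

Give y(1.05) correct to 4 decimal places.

0.0174

Euler: y_{n+1} = y_n + h·f(s_n, y_n).
s=0.000000, y=-0.200000: f=-0.108000 → y ← -0.200000 + 0.21·(-0.108000) = -0.222680
s=0.210000, y=-0.222680: f=-0.067327 → y ← -0.222680 + 0.21·(-0.067327) = -0.236819
s=0.420000, y=-0.236819: f=0.083798 → y ← -0.236819 + 0.21·0.083798 = -0.219221
s=0.630000, y=-0.219221: f=0.357901 → y ← -0.219221 + 0.21·0.357901 = -0.144062
s=0.840000, y=-0.144062: f=0.768927 → y ← -0.144062 + 0.21·0.768927 = 0.017413
y(1.05) ≈ 0.0174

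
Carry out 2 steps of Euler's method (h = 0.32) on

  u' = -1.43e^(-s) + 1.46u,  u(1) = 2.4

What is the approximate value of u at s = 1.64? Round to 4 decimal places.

Euler: u_{n+1} = u_n + h·f(s_n, u_n).
s=1.000000, u=2.400000: f=2.977932 → u ← 2.400000 + 0.32·2.977932 = 3.352938
s=1.320000, u=3.352938: f=4.513287 → u ← 3.352938 + 0.32·4.513287 = 4.797190
u(1.64) ≈ 4.7972

4.7972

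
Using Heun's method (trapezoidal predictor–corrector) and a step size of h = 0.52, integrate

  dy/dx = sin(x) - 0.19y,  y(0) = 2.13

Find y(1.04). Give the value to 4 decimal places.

2.2064

Heun: k1 = f(x_n, y_n); k2 = f(x_n + h, y_n + h·k1); y_{n+1} = y_n + (h/2)·(k1 + k2).
x=0.000000, y=2.130000:
  k1 = f(0.000000, 2.130000) = -0.404700
  k2 = f(0.520000, 1.919556) = 0.132164
  y ← 2.130000 + (0.52/2)·(-0.404700 + 0.132164) = 2.059141
x=0.520000, y=2.059141:
  k1 = f(0.520000, 2.059141) = 0.105643
  k2 = f(1.040000, 2.114075) = 0.460730
  y ← 2.059141 + (0.52/2)·(0.105643 + 0.460730) = 2.206398
y(1.04) ≈ 2.2064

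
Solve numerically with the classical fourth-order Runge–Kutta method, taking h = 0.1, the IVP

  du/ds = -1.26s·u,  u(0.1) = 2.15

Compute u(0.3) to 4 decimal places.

RK4: k1 = f(s_n, u_n); k2 = f(s_n + h/2, u_n + (h/2)·k1); k3 = f(s_n + h/2, u_n + (h/2)·k2); k4 = f(s_n + h, u_n + h·k3); u_{n+1} = u_n + (h/6)·(k1 + 2k2 + 2k3 + k4).
s=0.100000, u=2.150000:
  k1 = f(0.100000, 2.150000) = -0.270900
  k2 = f(0.150000, 2.136455) = -0.403790
  k3 = f(0.150000, 2.129811) = -0.402534
  k4 = f(0.200000, 2.109747) = -0.531656
  u ← 2.150000 + (0.1/6)·(k1 + 2k2 + 2k3 + k4) = 2.109747
s=0.200000, u=2.109747:
  k1 = f(0.200000, 2.109747) = -0.531656
  k2 = f(0.250000, 2.083164) = -0.656197
  k3 = f(0.250000, 2.076937) = -0.654235
  k4 = f(0.300000, 2.044323) = -0.772754
  u ← 2.109747 + (0.1/6)·(k1 + 2k2 + 2k3 + k4) = 2.044325
u(0.3) ≈ 2.0443

2.0443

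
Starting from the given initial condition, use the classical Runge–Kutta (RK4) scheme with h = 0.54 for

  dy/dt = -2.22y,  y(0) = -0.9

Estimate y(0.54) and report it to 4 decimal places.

-0.2868

RK4: k1 = f(t_n, y_n); k2 = f(t_n + h/2, y_n + (h/2)·k1); k3 = f(t_n + h/2, y_n + (h/2)·k2); k4 = f(t_n + h, y_n + h·k3); y_{n+1} = y_n + (h/6)·(k1 + 2k2 + 2k3 + k4).
t=0.000000, y=-0.900000:
  k1 = f(0.000000, -0.900000) = 1.998000
  k2 = f(0.270000, -0.360540) = 0.800399
  k3 = f(0.270000, -0.683892) = 1.518241
  k4 = f(0.540000, -0.080150) = 0.177933
  y ← -0.900000 + (0.54/6)·(k1 + 2k2 + 2k3 + k4) = -0.286811
y(0.54) ≈ -0.2868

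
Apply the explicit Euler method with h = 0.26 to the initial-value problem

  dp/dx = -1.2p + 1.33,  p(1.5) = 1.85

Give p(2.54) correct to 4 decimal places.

Euler: p_{n+1} = p_n + h·f(x_n, p_n).
x=1.500000, p=1.850000: f=-0.890000 → p ← 1.850000 + 0.26·(-0.890000) = 1.618600
x=1.760000, p=1.618600: f=-0.612320 → p ← 1.618600 + 0.26·(-0.612320) = 1.459397
x=2.020000, p=1.459397: f=-0.421276 → p ← 1.459397 + 0.26·(-0.421276) = 1.349865
x=2.280000, p=1.349865: f=-0.289838 → p ← 1.349865 + 0.26·(-0.289838) = 1.274507
p(2.54) ≈ 1.2745

1.2745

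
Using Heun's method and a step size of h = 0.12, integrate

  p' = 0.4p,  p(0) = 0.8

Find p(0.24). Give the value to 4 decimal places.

0.8806

Heun: k1 = f(s_n, p_n); k2 = f(s_n + h, p_n + h·k1); p_{n+1} = p_n + (h/2)·(k1 + k2).
s=0.000000, p=0.800000:
  k1 = f(0.000000, 0.800000) = 0.320000
  k2 = f(0.120000, 0.838400) = 0.335360
  p ← 0.800000 + (0.12/2)·(0.320000 + 0.335360) = 0.839322
s=0.120000, p=0.839322:
  k1 = f(0.120000, 0.839322) = 0.335729
  k2 = f(0.240000, 0.879609) = 0.351844
  p ← 0.839322 + (0.12/2)·(0.335729 + 0.351844) = 0.880576
p(0.24) ≈ 0.8806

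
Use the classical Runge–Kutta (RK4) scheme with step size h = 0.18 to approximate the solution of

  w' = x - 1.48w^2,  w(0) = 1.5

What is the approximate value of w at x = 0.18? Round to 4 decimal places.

RK4: k1 = f(x_n, w_n); k2 = f(x_n + h/2, w_n + (h/2)·k1); k3 = f(x_n + h/2, w_n + (h/2)·k2); k4 = f(x_n + h, w_n + h·k3); w_{n+1} = w_n + (h/6)·(k1 + 2k2 + 2k3 + k4).
x=0.000000, w=1.500000:
  k1 = f(0.000000, 1.500000) = -3.330000
  k2 = f(0.090000, 1.200300) = -2.042266
  k3 = f(0.090000, 1.316196) = -2.473911
  k4 = f(0.180000, 1.054696) = -1.466328
  w ← 1.500000 + (0.18/6)·(k1 + 2k2 + 2k3 + k4) = 1.085140
w(0.18) ≈ 1.0851

1.0851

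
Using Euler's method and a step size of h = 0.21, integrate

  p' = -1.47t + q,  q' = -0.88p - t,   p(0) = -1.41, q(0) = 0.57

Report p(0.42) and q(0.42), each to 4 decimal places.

-1.1807, 1.0249

Euler on (p,q): p_{n+1} = p_n + h·p', q_{n+1} = q_n + h·q'.
0.000000: (-1.410000, 0.570000); f=(0.570000, 1.240800) → (-1.290300, 0.830568)
0.210000: (-1.290300, 0.830568); f=(0.521868, 0.925464) → (-1.180708, 1.024915)
(p(0.42), q(0.42)) ≈ (-1.1807, 1.0249)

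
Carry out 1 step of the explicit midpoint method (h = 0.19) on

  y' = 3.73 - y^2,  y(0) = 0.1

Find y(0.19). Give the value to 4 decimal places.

0.7696

Midpoint: k1 = f(t_n, y_n); k2 = f(t_n + h/2, y_n + (h/2)·k1); y_{n+1} = y_n + h·k2.
t=0.000000, y=0.100000:
  k1 = f(0.000000, 0.100000) = 3.720000
  k2 = f(0.095000, 0.453400) = 3.524428
  y ← 0.100000 + 0.19·3.524428 = 0.769641
y(0.19) ≈ 0.7696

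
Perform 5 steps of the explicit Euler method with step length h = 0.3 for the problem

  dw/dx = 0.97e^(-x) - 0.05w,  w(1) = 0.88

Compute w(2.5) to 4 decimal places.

Euler: w_{n+1} = w_n + h·f(x_n, w_n).
x=1.000000, w=0.880000: f=0.312843 → w ← 0.880000 + 0.3·0.312843 = 0.973853
x=1.300000, w=0.973853: f=0.215663 → w ← 0.973853 + 0.3·0.215663 = 1.038552
x=1.600000, w=1.038552: f=0.143912 → w ← 1.038552 + 0.3·0.143912 = 1.081725
x=1.900000, w=1.081725: f=0.090995 → w ← 1.081725 + 0.3·0.090995 = 1.109024
x=2.200000, w=1.109024: f=0.052028 → w ← 1.109024 + 0.3·0.052028 = 1.124632
w(2.5) ≈ 1.1246

1.1246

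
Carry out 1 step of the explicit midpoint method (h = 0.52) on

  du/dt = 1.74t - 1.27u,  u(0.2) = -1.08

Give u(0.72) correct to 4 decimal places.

Midpoint: k1 = f(t_n, u_n); k2 = f(t_n + h/2, u_n + (h/2)·k1); u_{n+1} = u_n + h·k2.
t=0.200000, u=-1.080000:
  k1 = f(0.200000, -1.080000) = 1.719600
  k2 = f(0.460000, -0.632904) = 1.604188
  u ← -1.080000 + 0.52·1.604188 = -0.245822
u(0.72) ≈ -0.2458

-0.2458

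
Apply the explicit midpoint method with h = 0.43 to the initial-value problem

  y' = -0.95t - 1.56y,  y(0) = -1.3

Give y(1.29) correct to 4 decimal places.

Midpoint: k1 = f(t_n, y_n); k2 = f(t_n + h/2, y_n + (h/2)·k1); y_{n+1} = y_n + h·k2.
t=0.000000, y=-1.300000:
  k1 = f(0.000000, -1.300000) = 2.028000
  k2 = f(0.215000, -0.863980) = 1.143559
  y ← -1.300000 + 0.43·1.143559 = -0.808270
t=0.430000, y=-0.808270:
  k1 = f(0.430000, -0.808270) = 0.852401
  k2 = f(0.645000, -0.625004) = 0.362256
  y ← -0.808270 + 0.43·0.362256 = -0.652500
t=0.860000, y=-0.652500:
  k1 = f(0.860000, -0.652500) = 0.200900
  k2 = f(1.075000, -0.609306) = -0.070732
  y ← -0.652500 + 0.43·(-0.070732) = -0.682915
y(1.29) ≈ -0.6829

-0.6829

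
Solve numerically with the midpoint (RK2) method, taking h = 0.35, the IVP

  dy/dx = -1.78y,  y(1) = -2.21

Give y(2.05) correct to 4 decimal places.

-0.4116

Midpoint: k1 = f(x_n, y_n); k2 = f(x_n + h/2, y_n + (h/2)·k1); y_{n+1} = y_n + h·k2.
x=1.000000, y=-2.210000:
  k1 = f(1.000000, -2.210000) = 3.933800
  k2 = f(1.175000, -1.521585) = 2.708421
  y ← -2.210000 + 0.35·2.708421 = -1.262053
x=1.350000, y=-1.262053:
  k1 = f(1.350000, -1.262053) = 2.246454
  k2 = f(1.525000, -0.868923) = 1.546683
  y ← -1.262053 + 0.35·1.546683 = -0.720713
x=1.700000, y=-0.720713:
  k1 = f(1.700000, -0.720713) = 1.282870
  k2 = f(1.875000, -0.496211) = 0.883256
  y ← -0.720713 + 0.35·0.883256 = -0.411574
y(2.05) ≈ -0.4116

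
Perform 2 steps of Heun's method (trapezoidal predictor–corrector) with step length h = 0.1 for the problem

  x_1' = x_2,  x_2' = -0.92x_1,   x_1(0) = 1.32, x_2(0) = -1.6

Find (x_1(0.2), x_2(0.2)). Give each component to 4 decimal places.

0.9772, -1.8124

Heun on (x_1,x_2): k1 = f(t_n, state_n); k2 = f(t_n + h, state_n + h·k1); state_{n+1} = state_n + (h/2)·(k1 + k2).
0.000000: (1.320000, -1.600000)
  k1 = (-1.600000, -1.214400)
  predictor → (1.160000, -1.721440)
  k2 = (-1.721440, -1.067200)
  → (1.153928, -1.714080)
0.100000: (1.153928, -1.714080)
  k1 = (-1.714080, -1.061614)
  predictor → (0.982520, -1.820241)
  k2 = (-1.820241, -0.903918)
  → (0.977212, -1.812357)
(x_1(0.2), x_2(0.2)) ≈ (0.9772, -1.8124)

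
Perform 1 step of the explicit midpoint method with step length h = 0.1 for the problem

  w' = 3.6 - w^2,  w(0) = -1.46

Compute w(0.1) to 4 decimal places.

-1.2923

Midpoint: k1 = f(s_n, w_n); k2 = f(s_n + h/2, w_n + (h/2)·k1); w_{n+1} = w_n + h·k2.
s=0.000000, w=-1.460000:
  k1 = f(0.000000, -1.460000) = 1.468400
  k2 = f(0.050000, -1.386580) = 1.677396
  w ← -1.460000 + 0.1·1.677396 = -1.292260
w(0.1) ≈ -1.2923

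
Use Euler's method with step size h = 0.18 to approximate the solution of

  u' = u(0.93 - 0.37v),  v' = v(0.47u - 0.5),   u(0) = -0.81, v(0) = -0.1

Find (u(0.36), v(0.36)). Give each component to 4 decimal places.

-1.1155, -0.0698

Euler on (u,v): u_{n+1} = u_n + h·u', v_{n+1} = v_n + h·v'.
0.000000: (-0.810000, -0.100000); f=(-0.783270, 0.088070) → (-0.950989, -0.084147)
0.180000: (-0.950989, -0.084147); f=(-0.914028, 0.079685) → (-1.115514, -0.069804)
(u(0.36), v(0.36)) ≈ (-1.1155, -0.0698)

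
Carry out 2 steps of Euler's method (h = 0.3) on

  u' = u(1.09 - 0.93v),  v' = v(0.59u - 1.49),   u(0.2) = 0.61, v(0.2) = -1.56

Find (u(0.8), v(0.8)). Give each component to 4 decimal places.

1.7357, -0.7664

Euler on (u,v): u_{n+1} = u_n + h·u', v_{n+1} = v_n + h·v'.
0.200000: (0.610000, -1.560000); f=(1.549888, 1.762956) → (1.074966, -1.031113)
0.500000: (1.074966, -1.031113); f=(2.202537, 0.882396) → (1.735727, -0.766395)
(u(0.8), v(0.8)) ≈ (1.7357, -0.7664)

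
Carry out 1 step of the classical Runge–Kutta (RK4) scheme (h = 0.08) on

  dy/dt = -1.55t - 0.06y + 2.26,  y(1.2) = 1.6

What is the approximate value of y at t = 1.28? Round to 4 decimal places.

RK4: k1 = f(t_n, y_n); k2 = f(t_n + h/2, y_n + (h/2)·k1); k3 = f(t_n + h/2, y_n + (h/2)·k2); k4 = f(t_n + h, y_n + h·k3); y_{n+1} = y_n + (h/6)·(k1 + 2k2 + 2k3 + k4).
t=1.200000, y=1.600000:
  k1 = f(1.200000, 1.600000) = 0.304000
  k2 = f(1.240000, 1.612160) = 0.241270
  k3 = f(1.240000, 1.609651) = 0.241421
  k4 = f(1.280000, 1.619314) = 0.178841
  y ← 1.600000 + (0.08/6)·(k1 + 2k2 + 2k3 + k4) = 1.619310
y(1.28) ≈ 1.6193

1.6193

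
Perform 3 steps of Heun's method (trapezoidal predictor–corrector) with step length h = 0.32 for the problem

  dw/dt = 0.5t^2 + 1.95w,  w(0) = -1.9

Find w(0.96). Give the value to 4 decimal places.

Heun: k1 = f(t_n, w_n); k2 = f(t_n + h, w_n + h·k1); w_{n+1} = w_n + (h/2)·(k1 + k2).
t=0.000000, w=-1.900000:
  k1 = f(0.000000, -1.900000) = -3.705000
  k2 = f(0.320000, -3.085600) = -5.965720
  w ← -1.900000 + (0.32/2)·(-3.705000 + (-5.965720)) = -3.447315
t=0.320000, w=-3.447315:
  k1 = f(0.320000, -3.447315) = -6.671065
  k2 = f(0.640000, -5.582056) = -10.680209
  w ← -3.447315 + (0.32/2)·(-6.671065 + (-10.680209)) = -6.223519
t=0.640000, w=-6.223519:
  k1 = f(0.640000, -6.223519) = -11.931062
  k2 = f(0.960000, -10.041459) = -19.120045
  w ← -6.223519 + (0.32/2)·(-11.931062 + (-19.120045)) = -11.191696
w(0.96) ≈ -11.1917

-11.1917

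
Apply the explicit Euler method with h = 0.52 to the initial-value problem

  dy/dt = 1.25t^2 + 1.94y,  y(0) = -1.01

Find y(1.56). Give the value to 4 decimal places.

Euler: y_{n+1} = y_n + h·f(t_n, y_n).
t=0.000000, y=-1.010000: f=-1.959400 → y ← -1.010000 + 0.52·(-1.959400) = -2.028888
t=0.520000, y=-2.028888: f=-3.598043 → y ← -2.028888 + 0.52·(-3.598043) = -3.899870
t=1.040000, y=-3.899870: f=-6.213748 → y ← -3.899870 + 0.52·(-6.213748) = -7.131019
y(1.56) ≈ -7.1310

-7.1310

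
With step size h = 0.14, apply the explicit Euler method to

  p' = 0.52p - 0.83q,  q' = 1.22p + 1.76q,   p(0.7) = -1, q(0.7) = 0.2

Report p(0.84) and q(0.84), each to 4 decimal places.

Euler on (p,q): p_{n+1} = p_n + h·p', q_{n+1} = q_n + h·q'.
0.700000: (-1.000000, 0.200000); f=(-0.686000, -0.868000) → (-1.096040, 0.078480)
(p(0.84), q(0.84)) ≈ (-1.0960, 0.0785)

-1.0960, 0.0785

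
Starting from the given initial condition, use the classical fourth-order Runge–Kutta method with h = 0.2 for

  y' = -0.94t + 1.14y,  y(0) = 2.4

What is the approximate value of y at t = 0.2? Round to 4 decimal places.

2.9943

RK4: k1 = f(t_n, y_n); k2 = f(t_n + h/2, y_n + (h/2)·k1); k3 = f(t_n + h/2, y_n + (h/2)·k2); k4 = f(t_n + h, y_n + h·k3); y_{n+1} = y_n + (h/6)·(k1 + 2k2 + 2k3 + k4).
t=0.000000, y=2.400000:
  k1 = f(0.000000, 2.400000) = 2.736000
  k2 = f(0.100000, 2.673600) = 2.953904
  k3 = f(0.100000, 2.695390) = 2.978745
  k4 = f(0.200000, 2.995749) = 3.227154
  y ← 2.400000 + (0.2/6)·(k1 + 2k2 + 2k3 + k4) = 2.994282
y(0.2) ≈ 2.9943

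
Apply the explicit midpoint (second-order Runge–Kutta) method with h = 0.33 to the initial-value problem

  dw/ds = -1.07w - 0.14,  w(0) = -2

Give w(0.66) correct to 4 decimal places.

Midpoint: k1 = f(s_n, w_n); k2 = f(s_n + h/2, w_n + (h/2)·k1); w_{n+1} = w_n + h·k2.
s=0.000000, w=-2.000000:
  k1 = f(0.000000, -2.000000) = 2.000000
  k2 = f(0.165000, -1.670000) = 1.646900
  w ← -2.000000 + 0.33·1.646900 = -1.456523
s=0.330000, w=-1.456523:
  k1 = f(0.330000, -1.456523) = 1.418480
  k2 = f(0.495000, -1.222474) = 1.168047
  w ← -1.456523 + 0.33·1.168047 = -1.071067
w(0.66) ≈ -1.0711

-1.0711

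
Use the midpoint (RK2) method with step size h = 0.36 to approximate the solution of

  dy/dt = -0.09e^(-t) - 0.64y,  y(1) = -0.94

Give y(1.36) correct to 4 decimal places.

-0.7570

Midpoint: k1 = f(t_n, y_n); k2 = f(t_n + h/2, y_n + (h/2)·k1); y_{n+1} = y_n + h·k2.
t=1.000000, y=-0.940000:
  k1 = f(1.000000, -0.940000) = 0.568491
  k2 = f(1.180000, -0.837672) = 0.508455
  y ← -0.940000 + 0.36·0.508455 = -0.756956
y(1.36) ≈ -0.7570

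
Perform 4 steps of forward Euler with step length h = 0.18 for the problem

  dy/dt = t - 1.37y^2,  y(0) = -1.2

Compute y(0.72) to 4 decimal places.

Euler: y_{n+1} = y_n + h·f(t_n, y_n).
t=0.000000, y=-1.200000: f=-1.972800 → y ← -1.200000 + 0.18·(-1.972800) = -1.555104
t=0.180000, y=-1.555104: f=-3.133137 → y ← -1.555104 + 0.18·(-3.133137) = -2.119069
t=0.360000, y=-2.119069: f=-5.791920 → y ← -2.119069 + 0.18·(-5.791920) = -3.161614
t=0.540000, y=-3.161614: f=-13.154252 → y ← -3.161614 + 0.18·(-13.154252) = -5.529380
y(0.72) ≈ -5.5294

-5.5294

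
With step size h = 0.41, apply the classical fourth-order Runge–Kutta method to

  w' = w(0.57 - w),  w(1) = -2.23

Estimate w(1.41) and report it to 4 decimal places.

-23.3502

RK4: k1 = f(t_n, w_n); k2 = f(t_n + h/2, w_n + (h/2)·k1); k3 = f(t_n + h/2, w_n + (h/2)·k2); k4 = f(t_n + h, w_n + h·k3); w_{n+1} = w_n + (h/6)·(k1 + 2k2 + 2k3 + k4).
t=1.000000, w=-2.230000:
  k1 = f(1.000000, -2.230000) = -6.244000
  k2 = f(1.205000, -3.510020) = -14.320952
  k3 = f(1.205000, -5.165795) = -29.629942
  k4 = f(1.410000, -14.378276) = -214.930450
  w ← -2.230000 + (0.41/6)·(k1 + 2k2 + 2k3 + k4) = -23.350210
w(1.41) ≈ -23.3502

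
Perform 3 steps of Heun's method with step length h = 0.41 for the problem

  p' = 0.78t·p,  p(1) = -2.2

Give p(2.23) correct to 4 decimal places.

-9.8011

Heun: k1 = f(t_n, p_n); k2 = f(t_n + h, p_n + h·k1); p_{n+1} = p_n + (h/2)·(k1 + k2).
t=1.000000, p=-2.200000:
  k1 = f(1.000000, -2.200000) = -1.716000
  k2 = f(1.410000, -2.903560) = -3.193335
  p ← -2.200000 + (0.41/2)·(-1.716000 + (-3.193335)) = -3.206414
t=1.410000, p=-3.206414:
  k1 = f(1.410000, -3.206414) = -3.526414
  k2 = f(1.820000, -4.652243) = -6.604325
  p ← -3.206414 + (0.41/2)·(-3.526414 + (-6.604325)) = -5.283215
t=1.820000, p=-5.283215:
  k1 = f(1.820000, -5.283215) = -7.500052
  k2 = f(2.230000, -8.358237) = -14.538317
  p ← -5.283215 + (0.41/2)·(-7.500052 + (-14.538317)) = -9.801081
p(2.23) ≈ -9.8011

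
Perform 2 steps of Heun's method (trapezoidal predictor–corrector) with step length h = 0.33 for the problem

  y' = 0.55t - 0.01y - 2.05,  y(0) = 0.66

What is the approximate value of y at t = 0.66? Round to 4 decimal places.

Heun: k1 = f(t_n, y_n); k2 = f(t_n + h, y_n + h·k1); y_{n+1} = y_n + (h/2)·(k1 + k2).
t=0.000000, y=0.660000:
  k1 = f(0.000000, 0.660000) = -2.056600
  k2 = f(0.330000, -0.018678) = -1.868313
  y ← 0.660000 + (0.33/2)·(-2.056600 + (-1.868313)) = 0.012389
t=0.330000, y=0.012389:
  k1 = f(0.330000, 0.012389) = -1.868624
  k2 = f(0.660000, -0.604257) = -1.680957
  y ← 0.012389 + (0.33/2)·(-1.868624 + (-1.680957)) = -0.573292
y(0.66) ≈ -0.5733

-0.5733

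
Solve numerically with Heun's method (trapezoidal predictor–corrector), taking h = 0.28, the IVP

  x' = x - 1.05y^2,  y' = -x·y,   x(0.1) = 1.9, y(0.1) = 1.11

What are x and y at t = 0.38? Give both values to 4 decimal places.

2.2350, 0.6642

Heun on (x,y): k1 = f(t_n, state_n); k2 = f(t_n + h, state_n + h·k1); state_{n+1} = state_n + (h/2)·(k1 + k2).
0.100000: (1.900000, 1.110000)
  k1 = (0.606295, -2.109000)
  predictor → (2.069763, 0.519480)
  k2 = (1.786410, -1.075200)
  → (2.234979, 0.664212)
(x(0.38), y(0.38)) ≈ (2.2350, 0.6642)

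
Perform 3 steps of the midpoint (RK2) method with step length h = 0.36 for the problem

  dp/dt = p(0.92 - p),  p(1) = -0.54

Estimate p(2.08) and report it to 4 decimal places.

Midpoint: k1 = f(t_n, p_n); k2 = f(t_n + h/2, p_n + (h/2)·k1); p_{n+1} = p_n + h·k2.
t=1.000000, p=-0.540000:
  k1 = f(1.000000, -0.540000) = -0.788400
  k2 = f(1.180000, -0.681912) = -1.092363
  p ← -0.540000 + 0.36·(-1.092363) = -0.933251
t=1.360000, p=-0.933251:
  k1 = f(1.360000, -0.933251) = -1.729547
  k2 = f(1.540000, -1.244569) = -2.693956
  p ← -0.933251 + 0.36·(-2.693956) = -1.903075
t=1.720000, p=-1.903075:
  k1 = f(1.720000, -1.903075) = -5.372523
  k2 = f(1.900000, -2.870129) = -10.878160
  p ← -1.903075 + 0.36·(-10.878160) = -5.819213
p(2.08) ≈ -5.8192

-5.8192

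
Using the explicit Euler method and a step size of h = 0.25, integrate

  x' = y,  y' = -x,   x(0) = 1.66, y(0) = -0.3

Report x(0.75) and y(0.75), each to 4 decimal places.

Euler on (x,y): x_{n+1} = x_n + h·x', y_{n+1} = y_n + h·y'.
0.000000: (1.660000, -0.300000); f=(-0.300000, -1.660000) → (1.585000, -0.715000)
0.250000: (1.585000, -0.715000); f=(-0.715000, -1.585000) → (1.406250, -1.111250)
0.500000: (1.406250, -1.111250); f=(-1.111250, -1.406250) → (1.128437, -1.462813)
(x(0.75), y(0.75)) ≈ (1.1284, -1.4628)

1.1284, -1.4628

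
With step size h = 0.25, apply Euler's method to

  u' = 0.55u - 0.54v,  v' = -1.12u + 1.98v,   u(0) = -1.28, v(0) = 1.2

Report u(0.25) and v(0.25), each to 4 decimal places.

-1.6180, 2.1524

Euler on (u,v): u_{n+1} = u_n + h·u', v_{n+1} = v_n + h·v'.
0.000000: (-1.280000, 1.200000); f=(-1.352000, 3.809600) → (-1.618000, 2.152400)
(u(0.25), v(0.25)) ≈ (-1.6180, 2.1524)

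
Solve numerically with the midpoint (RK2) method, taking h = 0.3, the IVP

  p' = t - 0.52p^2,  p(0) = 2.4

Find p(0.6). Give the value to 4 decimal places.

1.5724

Midpoint: k1 = f(t_n, p_n); k2 = f(t_n + h/2, p_n + (h/2)·k1); p_{n+1} = p_n + h·k2.
t=0.000000, p=2.400000:
  k1 = f(0.000000, 2.400000) = -2.995200
  k2 = f(0.150000, 1.950720) = -1.828760
  p ← 2.400000 + 0.3·(-1.828760) = 1.851372
t=0.300000, p=1.851372:
  k1 = f(0.300000, 1.851372) = -1.482340
  k2 = f(0.450000, 1.629021) = -0.929929
  p ← 1.851372 + 0.3·(-0.929929) = 1.572393
p(0.6) ≈ 1.5724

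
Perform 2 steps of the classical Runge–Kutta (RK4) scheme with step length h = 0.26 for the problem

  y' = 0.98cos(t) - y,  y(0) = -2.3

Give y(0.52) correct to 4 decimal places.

-0.9901

RK4: k1 = f(t_n, y_n); k2 = f(t_n + h/2, y_n + (h/2)·k1); k3 = f(t_n + h/2, y_n + (h/2)·k2); k4 = f(t_n + h, y_n + h·k3); y_{n+1} = y_n + (h/6)·(k1 + 2k2 + 2k3 + k4).
t=0.000000, y=-2.300000:
  k1 = f(0.000000, -2.300000) = 3.280000
  k2 = f(0.130000, -1.873600) = 2.845331
  k3 = f(0.130000, -1.930107) = 2.901838
  k4 = f(0.260000, -1.545522) = 2.492584
  y ← -2.300000 + (0.26/6)·(k1 + 2k2 + 2k3 + k4) = -1.551767
t=0.260000, y=-1.551767:
  k1 = f(0.260000, -1.551767) = 2.498829
  k2 = f(0.390000, -1.226919) = 2.133330
  k3 = f(0.390000, -1.274434) = 2.180845
  k4 = f(0.520000, -0.984747) = 1.835210
  y ← -1.551767 + (0.26/6)·(k1 + 2k2 + 2k3 + k4) = -0.990063
y(0.52) ≈ -0.9901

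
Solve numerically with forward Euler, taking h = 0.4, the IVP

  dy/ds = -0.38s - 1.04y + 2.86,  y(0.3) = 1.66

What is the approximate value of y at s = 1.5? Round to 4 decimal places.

2.2880

Euler: y_{n+1} = y_n + h·f(s_n, y_n).
s=0.300000, y=1.660000: f=1.019600 → y ← 1.660000 + 0.4·1.019600 = 2.067840
s=0.700000, y=2.067840: f=0.443446 → y ← 2.067840 + 0.4·0.443446 = 2.245219
s=1.100000, y=2.245219: f=0.106973 → y ← 2.245219 + 0.4·0.106973 = 2.288008
y(1.5) ≈ 2.2880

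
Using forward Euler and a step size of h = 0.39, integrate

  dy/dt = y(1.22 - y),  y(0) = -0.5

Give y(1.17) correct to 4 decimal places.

-3.1046

Euler: y_{n+1} = y_n + h·f(t_n, y_n).
t=0.000000, y=-0.500000: f=-0.860000 → y ← -0.500000 + 0.39·(-0.860000) = -0.835400
t=0.390000, y=-0.835400: f=-1.717081 → y ← -0.835400 + 0.39·(-1.717081) = -1.505062
t=0.780000, y=-1.505062: f=-4.101386 → y ← -1.505062 + 0.39·(-4.101386) = -3.104602
y(1.17) ≈ -3.1046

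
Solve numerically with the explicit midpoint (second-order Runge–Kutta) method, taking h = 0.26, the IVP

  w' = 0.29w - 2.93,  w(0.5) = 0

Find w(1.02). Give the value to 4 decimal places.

Midpoint: k1 = f(x_n, w_n); k2 = f(x_n + h/2, w_n + (h/2)·k1); w_{n+1} = w_n + h·k2.
x=0.500000, w=0.000000:
  k1 = f(0.500000, 0.000000) = -2.930000
  k2 = f(0.630000, -0.380900) = -3.040461
  w ← 0.000000 + 0.26·(-3.040461) = -0.790520
x=0.760000, w=-0.790520:
  k1 = f(0.760000, -0.790520) = -3.159251
  k2 = f(0.890000, -1.201222) = -3.278355
  w ← -0.790520 + 0.26·(-3.278355) = -1.642892
w(1.02) ≈ -1.6429

-1.6429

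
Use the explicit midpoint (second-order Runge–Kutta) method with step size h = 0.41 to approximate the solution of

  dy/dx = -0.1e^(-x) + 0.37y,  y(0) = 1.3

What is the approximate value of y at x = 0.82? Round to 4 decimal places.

1.6923

Midpoint: k1 = f(x_n, y_n); k2 = f(x_n + h/2, y_n + (h/2)·k1); y_{n+1} = y_n + h·k2.
x=0.000000, y=1.300000:
  k1 = f(0.000000, 1.300000) = 0.381000
  k2 = f(0.205000, 1.378105) = 0.428434
  y ← 1.300000 + 0.41·0.428434 = 1.475658
x=0.410000, y=1.475658:
  k1 = f(0.410000, 1.475658) = 0.479628
  k2 = f(0.615000, 1.573982) = 0.528309
  y ← 1.475658 + 0.41·0.528309 = 1.692265
y(0.82) ≈ 1.6923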